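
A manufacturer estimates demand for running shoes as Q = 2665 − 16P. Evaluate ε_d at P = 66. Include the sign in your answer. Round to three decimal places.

At P = 66, Q = 1609.
dQ/dP = −16.
ε = (dQ/dP)(P/Q) = (-16)(66/1609).

-0.656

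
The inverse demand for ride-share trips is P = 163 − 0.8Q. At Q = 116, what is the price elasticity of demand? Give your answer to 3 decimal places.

-0.756

At Q = 116, P = 163 − 0.8(116) = 70.20.
dP/dQ = −0.8, so dQ/dP = 1/(−0.8) = -1.250.
ε = (dQ/dP)(P/Q) = (-1.250)(70.20/116).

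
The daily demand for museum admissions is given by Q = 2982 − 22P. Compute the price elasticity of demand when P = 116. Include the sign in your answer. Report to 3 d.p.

At P = 116, Q = 430.
dQ/dP = −22.
ε = (dQ/dP)(P/Q) = (-22)(116/430).
|ε| > 1, so demand is elastic at this price.

-5.935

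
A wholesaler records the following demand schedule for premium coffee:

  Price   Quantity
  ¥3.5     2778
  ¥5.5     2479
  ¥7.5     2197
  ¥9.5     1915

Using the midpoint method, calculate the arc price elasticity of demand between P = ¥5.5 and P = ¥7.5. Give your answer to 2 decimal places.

At P = 5.5, Q = 2479; at P = 7.5, Q = 2197.
ΔQ = -282, ΔP = 2.0. Midpoints: P̄ = 6.50, Q̄ = 2338.0.
ε = (ΔQ/ΔP)(P̄/Q̄) = (-282/2.0)(6.50/2338.0).

-0.39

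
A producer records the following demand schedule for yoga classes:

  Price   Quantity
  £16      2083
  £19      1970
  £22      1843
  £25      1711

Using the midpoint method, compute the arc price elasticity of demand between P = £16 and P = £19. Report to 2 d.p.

-0.33

At P = 16, Q = 2083; at P = 19, Q = 1970.
ΔQ = -113, ΔP = 3. Midpoints: P̄ = 17.50, Q̄ = 2026.5.
ε = (ΔQ/ΔP)(P̄/Q̄) = (-113/3)(17.50/2026.5).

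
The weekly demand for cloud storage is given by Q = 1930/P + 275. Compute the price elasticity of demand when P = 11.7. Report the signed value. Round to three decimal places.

At P = 11.7, Q = 439.957.
dQ/dP = −1930/P² = -14.099.
ε = (dQ/dP)(P/Q) = (-14.099)(11.7/439.957).

-0.375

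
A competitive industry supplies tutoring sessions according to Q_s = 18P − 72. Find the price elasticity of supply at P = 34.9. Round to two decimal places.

1.13

At P = 34.9, Q_s = 556.20.
dQ_s/dP = 18.
ε_s = (dQ_s/dP)(P/Q_s) = (18)(34.9/556.20).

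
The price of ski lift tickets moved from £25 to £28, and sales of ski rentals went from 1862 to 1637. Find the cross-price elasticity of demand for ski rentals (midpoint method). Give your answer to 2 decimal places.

-1.14

ΔQ_x = 1637 − 1862 = -225; ΔP_y = 28 − 25 = 3.
Midpoints: P̄_y = 26.50, Q̄_x = 1749.5.
ε_xy = (ΔQ_x/ΔP_y)(P̄_y/Q̄_x) = (-225/3)(26.50/1749.5).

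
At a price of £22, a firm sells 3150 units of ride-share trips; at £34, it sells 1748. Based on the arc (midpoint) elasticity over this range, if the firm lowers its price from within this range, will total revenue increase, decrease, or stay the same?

Arc ε = (-1402/12)(28.00/2449.0) ≈ -1.336.
|ε| = 1.34 > 1, so demand is elastic. A price cut therefore raises total revenue.

increase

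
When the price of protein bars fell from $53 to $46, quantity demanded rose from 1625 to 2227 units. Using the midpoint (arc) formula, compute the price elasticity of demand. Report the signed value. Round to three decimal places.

ΔQ = 2227 − 1625 = 602; ΔP = 46 − 53 = -7.
Midpoints: P̄ = 49.50, Q̄ = 1926.0.
ε = (ΔQ/ΔP)(P̄/Q̄) = (602/-7)(49.50/1926.0).

-2.210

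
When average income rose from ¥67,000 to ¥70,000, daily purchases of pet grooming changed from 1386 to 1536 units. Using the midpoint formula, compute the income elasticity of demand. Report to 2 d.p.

ΔQ = 150, ΔI = 3000. Midpoints: Ī = 68,500, Q̄ = 1461.0.
ε_I = (ΔQ/ΔI)(Ī/Q̄) = (150/3000)(68500/1461.0).

2.34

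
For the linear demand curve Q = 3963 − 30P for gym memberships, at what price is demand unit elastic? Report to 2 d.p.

66.05

For linear demand Q = a − bP, ε = −bP/(a − bP). |ε| = 1 when bP = a − bP, i.e. P = a/(2b).
P = 3963/(2·30) = 3963/60 = 66.0500.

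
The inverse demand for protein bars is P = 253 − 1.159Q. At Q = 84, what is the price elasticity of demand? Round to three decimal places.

At Q = 84, P = 253 − 1.159(84) = 155.64.
dP/dQ = −1.159, so dQ/dP = 1/(−1.159) = -0.863.
ε = (dQ/dP)(P/Q) = (-0.863)(155.64/84).

-1.599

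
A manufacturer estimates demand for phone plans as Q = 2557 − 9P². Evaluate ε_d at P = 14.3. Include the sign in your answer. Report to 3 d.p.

-5.137

At P = 14.3, Q = 716.590.
dQ/dP = −18P = -257.400.
ε = (dQ/dP)(P/Q) = (-257.400)(14.3/716.590).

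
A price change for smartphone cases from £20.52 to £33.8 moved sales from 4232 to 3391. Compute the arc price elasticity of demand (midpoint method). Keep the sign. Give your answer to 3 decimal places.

-0.451

ΔQ = 3391 − 4232 = -841; ΔP = 33.8 − 20.52 = 13.28.
Midpoints: P̄ = 27.16, Q̄ = 3811.5.
ε = (ΔQ/ΔP)(P̄/Q̄) = (-841/13.28)(27.16/3811.5).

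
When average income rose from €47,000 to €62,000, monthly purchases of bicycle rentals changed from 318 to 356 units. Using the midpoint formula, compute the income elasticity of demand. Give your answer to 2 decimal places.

0.41

ΔQ = 38, ΔI = 15000. Midpoints: Ī = 54,500, Q̄ = 337.0.
ε_I = (ΔQ/ΔI)(Ī/Q̄) = (38/15000)(54500/337.0).
ε_I > 0, so the good is normal.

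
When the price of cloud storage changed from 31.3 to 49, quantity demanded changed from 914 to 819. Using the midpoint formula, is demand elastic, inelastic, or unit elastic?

Arc ε ≈ -0.249.
|ε| = 0.25 < 1.

inelastic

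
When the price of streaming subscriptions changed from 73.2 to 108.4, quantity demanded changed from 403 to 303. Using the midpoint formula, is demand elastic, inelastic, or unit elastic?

Arc ε ≈ -0.731.
|ε| = 0.73 < 1.

inelastic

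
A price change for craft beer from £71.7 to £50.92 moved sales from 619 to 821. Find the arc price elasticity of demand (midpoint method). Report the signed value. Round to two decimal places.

ΔQ = 821 − 619 = 202; ΔP = 50.92 − 71.7 = -20.78.
Midpoints: P̄ = 61.31, Q̄ = 720.0.
ε = (ΔQ/ΔP)(P̄/Q̄) = (202/-20.78)(61.31/720.0).

-0.83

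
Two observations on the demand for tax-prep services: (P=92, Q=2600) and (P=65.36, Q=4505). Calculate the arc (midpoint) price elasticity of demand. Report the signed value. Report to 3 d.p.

ΔQ = 4505 − 2600 = 1905; ΔP = 65.36 − 92 = -26.64.
Midpoints: P̄ = 78.68, Q̄ = 3552.5.
ε = (ΔQ/ΔP)(P̄/Q̄) = (1905/-26.64)(78.68/3552.5).

-1.584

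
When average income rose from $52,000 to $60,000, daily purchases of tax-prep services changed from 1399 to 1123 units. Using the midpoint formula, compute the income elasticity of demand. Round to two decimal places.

ΔQ = -276, ΔI = 8000. Midpoints: Ī = 56,000, Q̄ = 1261.0.
ε_I = (ΔQ/ΔI)(Ī/Q̄) = (-276/8000)(56000/1261.0).

-1.53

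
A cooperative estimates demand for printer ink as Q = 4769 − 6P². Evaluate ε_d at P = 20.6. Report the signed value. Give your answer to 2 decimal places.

At P = 20.6, Q = 2222.840.
dQ/dP = −12P = -247.200.
ε = (dQ/dP)(P/Q) = (-247.200)(20.6/2222.840).

-2.29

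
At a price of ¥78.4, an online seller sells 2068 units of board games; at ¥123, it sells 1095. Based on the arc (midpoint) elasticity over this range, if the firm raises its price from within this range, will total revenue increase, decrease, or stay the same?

decrease

Arc ε = (-973/44.6)(100.70/1581.5) ≈ -1.389.
|ε| = 1.39 > 1, so demand is elastic. A price rise therefore reduces total revenue.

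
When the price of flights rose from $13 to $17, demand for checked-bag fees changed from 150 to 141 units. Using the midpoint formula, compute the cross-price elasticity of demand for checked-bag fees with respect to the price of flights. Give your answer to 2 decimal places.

ΔQ_x = 141 − 150 = -9; ΔP_y = 17 − 13 = 4.
Midpoints: P̄_y = 15.00, Q̄_x = 145.5.
ε_xy = (ΔQ_x/ΔP_y)(P̄_y/Q̄_x) = (-9/4)(15.00/145.5).

-0.23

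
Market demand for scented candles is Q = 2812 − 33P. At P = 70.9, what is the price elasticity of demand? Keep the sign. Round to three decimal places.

At P = 70.9, Q = 472.300.
dQ/dP = −33.
ε = (dQ/dP)(P/Q) = (-33)(70.9/472.300).

-4.954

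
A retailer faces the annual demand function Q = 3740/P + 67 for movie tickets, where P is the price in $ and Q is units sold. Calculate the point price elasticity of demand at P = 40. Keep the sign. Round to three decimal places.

-0.583

At P = 40, Q = 160.500.
dQ/dP = −3740/P² = -2.337.
ε = (dQ/dP)(P/Q) = (-2.337)(40/160.500).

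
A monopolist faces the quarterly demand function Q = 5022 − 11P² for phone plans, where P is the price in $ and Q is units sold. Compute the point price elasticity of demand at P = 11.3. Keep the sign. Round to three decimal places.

-0.777

At P = 11.3, Q = 3617.410.
dQ/dP = −22P = -248.600.
ε = (dQ/dP)(P/Q) = (-248.600)(11.3/3617.410).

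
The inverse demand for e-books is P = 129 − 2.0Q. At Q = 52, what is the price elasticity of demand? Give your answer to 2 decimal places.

-0.24

At Q = 52, P = 129 − 2.0(52) = 25.00.
dP/dQ = −2.0, so dQ/dP = 1/(−2.0) = -0.500.
ε = (dQ/dP)(P/Q) = (-0.500)(25.00/52).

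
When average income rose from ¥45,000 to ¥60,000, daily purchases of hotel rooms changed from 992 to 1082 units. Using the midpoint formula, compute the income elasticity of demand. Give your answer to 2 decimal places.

0.30

ΔQ = 90, ΔI = 15000. Midpoints: Ī = 52,500, Q̄ = 1037.0.
ε_I = (ΔQ/ΔI)(Ī/Q̄) = (90/15000)(52500/1037.0).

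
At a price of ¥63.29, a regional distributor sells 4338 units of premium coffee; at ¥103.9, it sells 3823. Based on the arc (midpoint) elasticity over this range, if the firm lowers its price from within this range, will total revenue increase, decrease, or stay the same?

Arc ε = (-515/40.61)(83.59/4080.5) ≈ -0.260.
|ε| = 0.26 < 1, so demand is inelastic. A price cut therefore reduces total revenue.

decrease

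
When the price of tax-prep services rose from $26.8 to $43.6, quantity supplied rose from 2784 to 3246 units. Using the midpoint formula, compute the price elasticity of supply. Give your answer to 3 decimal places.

ΔQ = 3246 − 2784 = 462; ΔP = 43.6 − 26.8 = 16.8.
Midpoints: P̄ = 35.20, Q̄ = 3015.0.
ε_s = (ΔQ/ΔP)(P̄/Q̄) = (462/16.8)(35.20/3015.0).

0.321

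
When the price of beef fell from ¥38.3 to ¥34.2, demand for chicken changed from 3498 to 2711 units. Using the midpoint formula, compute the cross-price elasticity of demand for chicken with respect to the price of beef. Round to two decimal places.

ΔQ_x = 2711 − 3498 = -787; ΔP_y = 34.2 − 38.3 = -4.1.
Midpoints: P̄_y = 36.25, Q̄_x = 3104.5.
ε_xy = (ΔQ_x/ΔP_y)(P̄_y/Q̄_x) = (-787/-4.1)(36.25/3104.5).

2.24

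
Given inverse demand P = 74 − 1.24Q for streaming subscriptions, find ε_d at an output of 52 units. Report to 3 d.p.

At Q = 52, P = 74 − 1.24(52) = 9.52.
dP/dQ = −1.24, so dQ/dP = 1/(−1.24) = -0.806.
ε = (dQ/dP)(P/Q) = (-0.806)(9.52/52).

-0.148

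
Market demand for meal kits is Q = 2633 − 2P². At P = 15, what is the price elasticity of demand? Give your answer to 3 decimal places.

At P = 15, Q = 2183.
dQ/dP = −4P = -60.
ε = (dQ/dP)(P/Q) = (-60)(15/2183).

-0.412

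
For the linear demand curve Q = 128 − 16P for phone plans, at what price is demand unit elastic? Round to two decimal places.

For linear demand Q = a − bP, ε = −bP/(a − bP). |ε| = 1 when bP = a − bP, i.e. P = a/(2b).
P = 128/(2·16) = 128/32 = 4.0000.

4.00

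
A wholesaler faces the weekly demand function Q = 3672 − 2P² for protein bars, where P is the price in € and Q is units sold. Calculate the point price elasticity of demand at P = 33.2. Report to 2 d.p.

At P = 33.2, Q = 1467.520.
dQ/dP = −4P = -132.800.
ε = (dQ/dP)(P/Q) = (-132.800)(33.2/1467.520).

-3.00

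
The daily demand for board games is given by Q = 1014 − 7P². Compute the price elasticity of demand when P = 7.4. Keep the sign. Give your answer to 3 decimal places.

At P = 7.4, Q = 630.680.
dQ/dP = −14P = -103.600.
ε = (dQ/dP)(P/Q) = (-103.600)(7.4/630.680).
|ε| > 1, so demand is elastic at this price.

-1.216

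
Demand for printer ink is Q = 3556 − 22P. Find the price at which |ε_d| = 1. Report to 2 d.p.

80.82

For linear demand Q = a − bP, ε = −bP/(a − bP). |ε| = 1 when bP = a − bP, i.e. P = a/(2b).
P = 3556/(2·22) = 3556/44 = 80.8182.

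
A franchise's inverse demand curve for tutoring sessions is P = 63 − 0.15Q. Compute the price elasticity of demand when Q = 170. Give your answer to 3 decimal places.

At Q = 170, P = 63 − 0.15(170) = 37.50.
dP/dQ = −0.15, so dQ/dP = 1/(−0.15) = -6.667.
ε = (dQ/dP)(P/Q) = (-6.667)(37.50/170).

-1.471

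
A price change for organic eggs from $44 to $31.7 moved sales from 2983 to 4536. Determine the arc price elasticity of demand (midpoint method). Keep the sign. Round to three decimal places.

-1.271

ΔQ = 4536 − 2983 = 1553; ΔP = 31.7 − 44 = -12.3.
Midpoints: P̄ = 37.85, Q̄ = 3759.5.
ε = (ΔQ/ΔP)(P̄/Q̄) = (1553/-12.3)(37.85/3759.5).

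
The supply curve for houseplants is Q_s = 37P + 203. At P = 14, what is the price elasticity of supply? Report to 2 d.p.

0.72

At P = 14, Q_s = 721.
dQ_s/dP = 37.
ε_s = (dQ_s/dP)(P/Q_s) = (37)(14/721).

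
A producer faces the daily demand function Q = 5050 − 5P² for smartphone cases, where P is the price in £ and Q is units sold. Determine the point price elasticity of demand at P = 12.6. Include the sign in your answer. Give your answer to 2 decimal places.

At P = 12.6, Q = 4256.200.
dQ/dP = −10P = -126.
ε = (dQ/dP)(P/Q) = (-126)(12.6/4256.200).

-0.37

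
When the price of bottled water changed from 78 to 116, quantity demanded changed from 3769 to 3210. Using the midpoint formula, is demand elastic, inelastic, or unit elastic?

inelastic

Arc ε ≈ -0.409.
|ε| = 0.41 < 1.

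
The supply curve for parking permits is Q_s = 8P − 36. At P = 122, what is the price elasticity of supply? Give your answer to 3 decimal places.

1.038

At P = 122, Q_s = 940.
dQ_s/dP = 8.
ε_s = (dQ_s/dP)(P/Q_s) = (8)(122/940).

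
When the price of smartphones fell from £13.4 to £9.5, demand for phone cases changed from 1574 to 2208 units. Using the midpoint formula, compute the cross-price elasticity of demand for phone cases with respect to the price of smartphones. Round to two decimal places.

ΔQ_x = 2208 − 1574 = 634; ΔP_y = 9.5 − 13.4 = -3.9.
Midpoints: P̄_y = 11.45, Q̄_x = 1891.0.
ε_xy = (ΔQ_x/ΔP_y)(P̄_y/Q̄_x) = (634/-3.9)(11.45/1891.0).
ε_xy < 0, so the goods are complements.

-0.98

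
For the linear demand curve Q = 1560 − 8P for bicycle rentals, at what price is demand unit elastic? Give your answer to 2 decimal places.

For linear demand Q = a − bP, ε = −bP/(a − bP). |ε| = 1 when bP = a − bP, i.e. P = a/(2b).
P = 1560/(2·8) = 1560/16 = 97.5000.

97.50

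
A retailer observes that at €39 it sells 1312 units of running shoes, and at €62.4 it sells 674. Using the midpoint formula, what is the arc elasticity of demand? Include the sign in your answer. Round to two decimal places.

ΔQ = 674 − 1312 = -638; ΔP = 62.4 − 39 = 23.4.
Midpoints: P̄ = 50.70, Q̄ = 993.0.
ε = (ΔQ/ΔP)(P̄/Q̄) = (-638/23.4)(50.70/993.0).

-1.39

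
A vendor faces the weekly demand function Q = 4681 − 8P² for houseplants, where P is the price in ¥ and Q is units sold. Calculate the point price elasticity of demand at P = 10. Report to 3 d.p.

-0.412

At P = 10, Q = 3881.
dQ/dP = −16P = -160.
ε = (dQ/dP)(P/Q) = (-160)(10/3881).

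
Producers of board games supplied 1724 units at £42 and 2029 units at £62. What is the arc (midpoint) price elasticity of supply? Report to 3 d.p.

0.423

ΔQ = 2029 − 1724 = 305; ΔP = 62 − 42 = 20.
Midpoints: P̄ = 52.00, Q̄ = 1876.5.
ε_s = (ΔQ/ΔP)(P̄/Q̄) = (305/20)(52.00/1876.5).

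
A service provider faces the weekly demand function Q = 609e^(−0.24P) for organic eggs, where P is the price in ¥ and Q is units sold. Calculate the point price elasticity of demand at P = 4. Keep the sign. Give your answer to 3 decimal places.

At P = 4, Q = 233.182.
dQ/dP = −0.24·609e^(−0.24P) = −0.24Q = -55.964.
ε = (dQ/dP)(P/Q) = (-55.964)(4/233.182).

-0.960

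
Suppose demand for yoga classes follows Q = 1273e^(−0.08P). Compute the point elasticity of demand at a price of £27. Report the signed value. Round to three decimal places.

-2.160

At P = 27, Q = 146.809.
dQ/dP = −0.08·1273e^(−0.08P) = −0.08Q = -11.745.
ε = (dQ/dP)(P/Q) = (-11.745)(27/146.809).
|ε| > 1, so demand is elastic at this price.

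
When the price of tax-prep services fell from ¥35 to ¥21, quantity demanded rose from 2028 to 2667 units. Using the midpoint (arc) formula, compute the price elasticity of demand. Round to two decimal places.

-0.54

ΔQ = 2667 − 2028 = 639; ΔP = 21 − 35 = -14.
Midpoints: P̄ = 28.00, Q̄ = 2347.5.
ε = (ΔQ/ΔP)(P̄/Q̄) = (639/-14)(28.00/2347.5).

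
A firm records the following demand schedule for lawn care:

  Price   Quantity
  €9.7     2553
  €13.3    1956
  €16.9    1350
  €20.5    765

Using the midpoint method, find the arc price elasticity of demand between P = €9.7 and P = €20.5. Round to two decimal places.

At P = 9.7, Q = 2553; at P = 20.5, Q = 765.
ΔQ = -1788, ΔP = 10.8. Midpoints: P̄ = 15.10, Q̄ = 1659.0.
ε = (ΔQ/ΔP)(P̄/Q̄) = (-1788/10.8)(15.10/1659.0).

-1.51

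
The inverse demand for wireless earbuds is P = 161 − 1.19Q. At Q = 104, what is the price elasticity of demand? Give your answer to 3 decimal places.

-0.301

At Q = 104, P = 161 − 1.19(104) = 37.24.
dP/dQ = −1.19, so dQ/dP = 1/(−1.19) = -0.840.
ε = (dQ/dP)(P/Q) = (-0.840)(37.24/104).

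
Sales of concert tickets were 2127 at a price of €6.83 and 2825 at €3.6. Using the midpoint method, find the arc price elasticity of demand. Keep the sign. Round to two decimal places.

ΔQ = 2825 − 2127 = 698; ΔP = 3.6 − 6.83 = -3.23.
Midpoints: P̄ = 5.21, Q̄ = 2476.0.
ε = (ΔQ/ΔP)(P̄/Q̄) = (698/-3.23)(5.21/2476.0).

-0.46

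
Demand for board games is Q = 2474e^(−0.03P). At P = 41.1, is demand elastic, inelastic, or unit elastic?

Q = 720.966, dQ/dP = -21.629.
ε = (dQ/dP)(P/Q) ≈ -1.233.
|ε| = 1.23 > 1.

elastic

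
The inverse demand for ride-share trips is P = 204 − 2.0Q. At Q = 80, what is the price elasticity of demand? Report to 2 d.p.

-0.28

At Q = 80, P = 204 − 2.0(80) = 44.00.
dP/dQ = −2.0, so dQ/dP = 1/(−2.0) = -0.500.
ε = (dQ/dP)(P/Q) = (-0.500)(44.00/80).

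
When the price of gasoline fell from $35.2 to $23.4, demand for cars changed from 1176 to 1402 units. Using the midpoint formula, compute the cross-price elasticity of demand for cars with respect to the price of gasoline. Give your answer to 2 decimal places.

ΔQ_x = 1402 − 1176 = 226; ΔP_y = 23.4 − 35.2 = -11.8.
Midpoints: P̄_y = 29.30, Q̄_x = 1289.0.
ε_xy = (ΔQ_x/ΔP_y)(P̄_y/Q̄_x) = (226/-11.8)(29.30/1289.0).
ε_xy < 0, so the goods are complements.

-0.44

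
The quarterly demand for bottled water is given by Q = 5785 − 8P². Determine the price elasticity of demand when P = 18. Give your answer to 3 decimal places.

At P = 18, Q = 3193.
dQ/dP = −16P = -288.
ε = (dQ/dP)(P/Q) = (-288)(18/3193).

-1.624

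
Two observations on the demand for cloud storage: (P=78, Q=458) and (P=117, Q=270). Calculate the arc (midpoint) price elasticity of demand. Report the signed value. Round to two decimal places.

-1.29

ΔQ = 270 − 458 = -188; ΔP = 117 − 78 = 39.
Midpoints: P̄ = 97.50, Q̄ = 364.0.
ε = (ΔQ/ΔP)(P̄/Q̄) = (-188/39)(97.50/364.0).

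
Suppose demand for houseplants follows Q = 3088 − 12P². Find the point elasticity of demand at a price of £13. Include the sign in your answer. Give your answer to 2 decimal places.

-3.83

At P = 13, Q = 1060.
dQ/dP = −24P = -312.
ε = (dQ/dP)(P/Q) = (-312)(13/1060).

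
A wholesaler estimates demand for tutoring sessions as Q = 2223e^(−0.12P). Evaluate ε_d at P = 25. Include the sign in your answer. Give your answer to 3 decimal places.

At P = 25, Q = 110.677.
dQ/dP = −0.12·2223e^(−0.12P) = −0.12Q = -13.281.
ε = (dQ/dP)(P/Q) = (-13.281)(25/110.677).
|ε| > 1, so demand is elastic at this price.

-3.000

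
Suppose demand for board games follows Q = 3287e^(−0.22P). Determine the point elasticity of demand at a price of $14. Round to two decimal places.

At P = 14, Q = 151.068.
dQ/dP = −0.22·3287e^(−0.22P) = −0.22Q = -33.235.
ε = (dQ/dP)(P/Q) = (-33.235)(14/151.068).

-3.08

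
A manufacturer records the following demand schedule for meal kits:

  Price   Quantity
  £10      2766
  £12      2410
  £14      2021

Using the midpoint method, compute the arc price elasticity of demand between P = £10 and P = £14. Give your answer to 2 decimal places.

-0.93

At P = 10, Q = 2766; at P = 14, Q = 2021.
ΔQ = -745, ΔP = 4. Midpoints: P̄ = 12.00, Q̄ = 2393.5.
ε = (ΔQ/ΔP)(P̄/Q̄) = (-745/4)(12.00/2393.5).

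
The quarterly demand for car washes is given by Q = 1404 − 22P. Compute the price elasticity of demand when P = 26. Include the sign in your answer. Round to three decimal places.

At P = 26, Q = 832.
dQ/dP = −22.
ε = (dQ/dP)(P/Q) = (-22)(26/832).
|ε| < 1, so demand is inelastic at this price.

-0.688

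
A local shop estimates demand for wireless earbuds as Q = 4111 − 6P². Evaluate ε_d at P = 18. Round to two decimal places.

At P = 18, Q = 2167.
dQ/dP = −12P = -216.
ε = (dQ/dP)(P/Q) = (-216)(18/2167).

-1.79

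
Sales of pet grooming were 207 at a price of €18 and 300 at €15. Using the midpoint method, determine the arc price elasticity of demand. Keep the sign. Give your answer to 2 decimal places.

ΔQ = 300 − 207 = 93; ΔP = 15 − 18 = -3.
Midpoints: P̄ = 16.50, Q̄ = 253.5.
ε = (ΔQ/ΔP)(P̄/Q̄) = (93/-3)(16.50/253.5).

-2.02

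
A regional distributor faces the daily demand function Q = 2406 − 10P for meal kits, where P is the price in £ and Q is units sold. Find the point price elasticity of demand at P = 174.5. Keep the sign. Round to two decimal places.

At P = 174.5, Q = 661.
dQ/dP = −10.
ε = (dQ/dP)(P/Q) = (-10)(174.5/661).

-2.64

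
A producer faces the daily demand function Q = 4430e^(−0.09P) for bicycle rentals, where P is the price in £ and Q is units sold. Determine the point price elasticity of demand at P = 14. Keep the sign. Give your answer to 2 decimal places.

-1.26

At P = 14, Q = 1256.587.
dQ/dP = −0.09·4430e^(−0.09P) = −0.09Q = -113.093.
ε = (dQ/dP)(P/Q) = (-113.093)(14/1256.587).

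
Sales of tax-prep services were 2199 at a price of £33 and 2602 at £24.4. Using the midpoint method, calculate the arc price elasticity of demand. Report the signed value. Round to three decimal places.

ΔQ = 2602 − 2199 = 403; ΔP = 24.4 − 33 = -8.6.
Midpoints: P̄ = 28.70, Q̄ = 2400.5.
ε = (ΔQ/ΔP)(P̄/Q̄) = (403/-8.6)(28.70/2400.5).

-0.560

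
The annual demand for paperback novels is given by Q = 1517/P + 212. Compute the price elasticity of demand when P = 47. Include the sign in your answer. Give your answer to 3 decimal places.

At P = 47, Q = 244.277.
dQ/dP = −1517/P² = -0.687.
ε = (dQ/dP)(P/Q) = (-0.687)(47/244.277).
|ε| < 1, so demand is inelastic at this price.

-0.132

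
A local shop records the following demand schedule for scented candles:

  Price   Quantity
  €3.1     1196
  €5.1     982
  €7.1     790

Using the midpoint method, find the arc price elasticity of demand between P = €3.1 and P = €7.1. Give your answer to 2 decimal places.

-0.52

At P = 3.1, Q = 1196; at P = 7.1, Q = 790.
ΔQ = -406, ΔP = 4.0. Midpoints: P̄ = 5.10, Q̄ = 993.0.
ε = (ΔQ/ΔP)(P̄/Q̄) = (-406/4.0)(5.10/993.0).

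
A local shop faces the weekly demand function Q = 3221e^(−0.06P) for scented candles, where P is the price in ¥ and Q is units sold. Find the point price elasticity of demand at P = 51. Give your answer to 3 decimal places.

-3.060

At P = 51, Q = 151.025.
dQ/dP = −0.06·3221e^(−0.06P) = −0.06Q = -9.062.
ε = (dQ/dP)(P/Q) = (-9.062)(51/151.025).
|ε| > 1, so demand is elastic at this price.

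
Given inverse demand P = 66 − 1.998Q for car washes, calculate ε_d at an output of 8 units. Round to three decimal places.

At Q = 8, P = 66 − 1.998(8) = 50.02.
dP/dQ = −1.998, so dQ/dP = 1/(−1.998) = -0.501.
ε = (dQ/dP)(P/Q) = (-0.501)(50.02/8).

-3.129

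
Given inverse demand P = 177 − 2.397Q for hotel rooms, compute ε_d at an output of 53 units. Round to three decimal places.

-0.393

At Q = 53, P = 177 − 2.397(53) = 49.96.
dP/dQ = −2.397, so dQ/dP = 1/(−2.397) = -0.417.
ε = (dQ/dP)(P/Q) = (-0.417)(49.96/53).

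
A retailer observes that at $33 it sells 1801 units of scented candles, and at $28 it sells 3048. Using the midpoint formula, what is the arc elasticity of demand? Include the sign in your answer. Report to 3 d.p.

ΔQ = 3048 − 1801 = 1247; ΔP = 28 − 33 = -5.
Midpoints: P̄ = 30.50, Q̄ = 2424.5.
ε = (ΔQ/ΔP)(P̄/Q̄) = (1247/-5)(30.50/2424.5).

-3.137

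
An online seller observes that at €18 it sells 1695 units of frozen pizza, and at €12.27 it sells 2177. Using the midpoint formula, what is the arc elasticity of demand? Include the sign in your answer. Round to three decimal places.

-0.658

ΔQ = 2177 − 1695 = 482; ΔP = 12.27 − 18 = -5.73.
Midpoints: P̄ = 15.13, Q̄ = 1936.0.
ε = (ΔQ/ΔP)(P̄/Q̄) = (482/-5.73)(15.13/1936.0).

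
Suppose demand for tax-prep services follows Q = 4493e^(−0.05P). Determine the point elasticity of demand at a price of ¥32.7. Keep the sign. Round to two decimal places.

At P = 32.7, Q = 875.921.
dQ/dP = −0.05·4493e^(−0.05P) = −0.05Q = -43.796.
ε = (dQ/dP)(P/Q) = (-43.796)(32.7/875.921).

-1.64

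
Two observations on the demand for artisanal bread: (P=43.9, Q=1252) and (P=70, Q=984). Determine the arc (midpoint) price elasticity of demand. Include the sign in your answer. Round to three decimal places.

ΔQ = 984 − 1252 = -268; ΔP = 70 − 43.9 = 26.1.
Midpoints: P̄ = 56.95, Q̄ = 1118.0.
ε = (ΔQ/ΔP)(P̄/Q̄) = (-268/26.1)(56.95/1118.0).

-0.523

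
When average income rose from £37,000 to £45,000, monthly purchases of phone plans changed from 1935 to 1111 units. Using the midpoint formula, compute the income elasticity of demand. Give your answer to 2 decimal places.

ΔQ = -824, ΔI = 8000. Midpoints: Ī = 41,000, Q̄ = 1523.0.
ε_I = (ΔQ/ΔI)(Ī/Q̄) = (-824/8000)(41000/1523.0).

-2.77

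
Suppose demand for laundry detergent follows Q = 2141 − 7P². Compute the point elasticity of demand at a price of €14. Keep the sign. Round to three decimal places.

At P = 14, Q = 769.
dQ/dP = −14P = -196.
ε = (dQ/dP)(P/Q) = (-196)(14/769).
|ε| > 1, so demand is elastic at this price.

-3.568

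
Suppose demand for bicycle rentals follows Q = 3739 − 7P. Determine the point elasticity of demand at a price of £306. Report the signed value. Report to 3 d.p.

-1.341

At P = 306, Q = 1597.
dQ/dP = −7.
ε = (dQ/dP)(P/Q) = (-7)(306/1597).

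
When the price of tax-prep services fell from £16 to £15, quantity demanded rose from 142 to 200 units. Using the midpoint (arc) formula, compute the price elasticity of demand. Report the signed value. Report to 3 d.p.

-5.257

ΔQ = 200 − 142 = 58; ΔP = 15 − 16 = -1.
Midpoints: P̄ = 15.50, Q̄ = 171.0.
ε = (ΔQ/ΔP)(P̄/Q̄) = (58/-1)(15.50/171.0).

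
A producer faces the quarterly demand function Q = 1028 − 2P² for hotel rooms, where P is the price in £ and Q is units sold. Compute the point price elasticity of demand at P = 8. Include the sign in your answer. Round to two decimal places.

At P = 8, Q = 900.
dQ/dP = −4P = -32.
ε = (dQ/dP)(P/Q) = (-32)(8/900).
|ε| < 1, so demand is inelastic at this price.

-0.28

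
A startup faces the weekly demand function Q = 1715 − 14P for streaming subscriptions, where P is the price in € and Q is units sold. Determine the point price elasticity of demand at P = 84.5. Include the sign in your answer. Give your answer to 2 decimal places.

At P = 84.5, Q = 532.
dQ/dP = −14.
ε = (dQ/dP)(P/Q) = (-14)(84.5/532).

-2.22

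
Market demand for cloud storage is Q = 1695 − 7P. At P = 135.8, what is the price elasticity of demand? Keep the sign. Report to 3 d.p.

-1.277

At P = 135.8, Q = 744.400.
dQ/dP = −7.
ε = (dQ/dP)(P/Q) = (-7)(135.8/744.400).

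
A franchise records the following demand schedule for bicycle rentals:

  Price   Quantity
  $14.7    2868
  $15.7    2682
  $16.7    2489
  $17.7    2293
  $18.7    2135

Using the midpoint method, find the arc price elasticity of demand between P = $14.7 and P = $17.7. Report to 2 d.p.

At P = 14.7, Q = 2868; at P = 17.7, Q = 2293.
ΔQ = -575, ΔP = 3.0. Midpoints: P̄ = 16.20, Q̄ = 2580.5.
ε = (ΔQ/ΔP)(P̄/Q̄) = (-575/3.0)(16.20/2580.5).

-1.20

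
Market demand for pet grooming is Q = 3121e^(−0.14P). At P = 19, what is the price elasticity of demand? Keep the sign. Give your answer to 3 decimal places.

At P = 19, Q = 218.308.
dQ/dP = −0.14·3121e^(−0.14P) = −0.14Q = -30.563.
ε = (dQ/dP)(P/Q) = (-30.563)(19/218.308).
|ε| > 1, so demand is elastic at this price.

-2.660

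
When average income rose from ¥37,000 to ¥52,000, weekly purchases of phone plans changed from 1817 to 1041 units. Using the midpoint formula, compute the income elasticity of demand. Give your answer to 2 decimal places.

ΔQ = -776, ΔI = 15000. Midpoints: Ī = 44,500, Q̄ = 1429.0.
ε_I = (ΔQ/ΔI)(Ī/Q̄) = (-776/15000)(44500/1429.0).

-1.61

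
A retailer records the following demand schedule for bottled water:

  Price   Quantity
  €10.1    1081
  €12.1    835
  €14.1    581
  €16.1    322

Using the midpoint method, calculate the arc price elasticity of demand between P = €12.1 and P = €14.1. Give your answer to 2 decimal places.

At P = 12.1, Q = 835; at P = 14.1, Q = 581.
ΔQ = -254, ΔP = 2.0. Midpoints: P̄ = 13.10, Q̄ = 708.0.
ε = (ΔQ/ΔP)(P̄/Q̄) = (-254/2.0)(13.10/708.0).

-2.35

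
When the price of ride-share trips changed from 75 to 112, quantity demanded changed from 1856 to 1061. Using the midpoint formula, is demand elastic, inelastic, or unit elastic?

elastic

Arc ε ≈ -1.377.
|ε| = 1.38 > 1.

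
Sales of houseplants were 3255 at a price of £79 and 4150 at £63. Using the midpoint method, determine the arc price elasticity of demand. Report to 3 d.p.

ΔQ = 4150 − 3255 = 895; ΔP = 63 − 79 = -16.
Midpoints: P̄ = 71.00, Q̄ = 3702.5.
ε = (ΔQ/ΔP)(P̄/Q̄) = (895/-16)(71.00/3702.5).

-1.073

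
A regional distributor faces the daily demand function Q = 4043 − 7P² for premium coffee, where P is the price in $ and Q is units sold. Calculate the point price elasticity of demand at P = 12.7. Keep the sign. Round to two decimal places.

-0.77

At P = 12.7, Q = 2913.970.
dQ/dP = −14P = -177.800.
ε = (dQ/dP)(P/Q) = (-177.800)(12.7/2913.970).
|ε| < 1, so demand is inelastic at this price.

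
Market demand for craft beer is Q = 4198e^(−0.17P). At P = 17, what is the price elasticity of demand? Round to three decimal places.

-2.890

At P = 17, Q = 233.309.
dQ/dP = −0.17·4198e^(−0.17P) = −0.17Q = -39.663.
ε = (dQ/dP)(P/Q) = (-39.663)(17/233.309).
|ε| > 1, so demand is elastic at this price.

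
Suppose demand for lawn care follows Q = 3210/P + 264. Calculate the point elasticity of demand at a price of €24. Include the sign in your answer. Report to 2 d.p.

At P = 24, Q = 397.750.
dQ/dP = −3210/P² = -5.573.
ε = (dQ/dP)(P/Q) = (-5.573)(24/397.750).

-0.34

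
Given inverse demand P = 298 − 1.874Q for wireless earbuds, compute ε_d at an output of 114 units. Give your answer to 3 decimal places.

-0.395

At Q = 114, P = 298 − 1.874(114) = 84.36.
dP/dQ = −1.874, so dQ/dP = 1/(−1.874) = -0.534.
ε = (dQ/dP)(P/Q) = (-0.534)(84.36/114).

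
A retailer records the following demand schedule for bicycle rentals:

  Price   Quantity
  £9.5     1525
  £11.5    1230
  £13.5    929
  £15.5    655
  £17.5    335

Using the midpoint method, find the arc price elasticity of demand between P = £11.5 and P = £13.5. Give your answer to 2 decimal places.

-1.74

At P = 11.5, Q = 1230; at P = 13.5, Q = 929.
ΔQ = -301, ΔP = 2.0. Midpoints: P̄ = 12.50, Q̄ = 1079.5.
ε = (ΔQ/ΔP)(P̄/Q̄) = (-301/2.0)(12.50/1079.5).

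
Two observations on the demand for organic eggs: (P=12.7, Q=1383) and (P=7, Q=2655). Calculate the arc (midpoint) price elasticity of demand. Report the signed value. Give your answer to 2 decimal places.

-1.09

ΔQ = 2655 − 1383 = 1272; ΔP = 7 − 12.7 = -5.7.
Midpoints: P̄ = 9.85, Q̄ = 2019.0.
ε = (ΔQ/ΔP)(P̄/Q̄) = (1272/-5.7)(9.85/2019.0).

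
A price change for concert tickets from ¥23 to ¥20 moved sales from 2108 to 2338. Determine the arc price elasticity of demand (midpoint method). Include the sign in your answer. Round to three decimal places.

ΔQ = 2338 − 2108 = 230; ΔP = 20 − 23 = -3.
Midpoints: P̄ = 21.50, Q̄ = 2223.0.
ε = (ΔQ/ΔP)(P̄/Q̄) = (230/-3)(21.50/2223.0).

-0.741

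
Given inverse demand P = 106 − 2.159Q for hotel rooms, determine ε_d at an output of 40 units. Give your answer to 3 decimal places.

At Q = 40, P = 106 − 2.159(40) = 19.64.
dP/dQ = −2.159, so dQ/dP = 1/(−2.159) = -0.463.
ε = (dQ/dP)(P/Q) = (-0.463)(19.64/40).

-0.227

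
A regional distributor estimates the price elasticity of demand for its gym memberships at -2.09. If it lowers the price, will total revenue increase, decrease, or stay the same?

|ε| = 2.09 > 1, so demand is elastic. A price cut therefore raises total revenue.

increase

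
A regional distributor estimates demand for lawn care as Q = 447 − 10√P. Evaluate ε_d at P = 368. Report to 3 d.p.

-0.376

At P = 368, Q = 255.167.
dQ/dP = −10/(2√P) = -0.261.
ε = (dQ/dP)(P/Q) = (-0.261)(368/255.167).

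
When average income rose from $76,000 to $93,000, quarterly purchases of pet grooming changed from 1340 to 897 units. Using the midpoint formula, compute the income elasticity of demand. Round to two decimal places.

-1.97

ΔQ = -443, ΔI = 17000. Midpoints: Ī = 84,500, Q̄ = 1118.5.
ε_I = (ΔQ/ΔI)(Ī/Q̄) = (-443/17000)(84500/1118.5).
ε_I < 0, so the good is inferior.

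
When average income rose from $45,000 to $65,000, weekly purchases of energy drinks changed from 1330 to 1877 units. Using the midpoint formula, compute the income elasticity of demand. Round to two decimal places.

0.94

ΔQ = 547, ΔI = 20000. Midpoints: Ī = 55,000, Q̄ = 1603.5.
ε_I = (ΔQ/ΔI)(Ī/Q̄) = (547/20000)(55000/1603.5).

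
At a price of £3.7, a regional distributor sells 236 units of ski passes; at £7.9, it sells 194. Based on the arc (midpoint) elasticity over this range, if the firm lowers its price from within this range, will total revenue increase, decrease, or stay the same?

decrease

Arc ε = (-42/4.2)(5.80/215.0) ≈ -0.270.
|ε| = 0.27 < 1, so demand is inelastic. A price cut therefore reduces total revenue.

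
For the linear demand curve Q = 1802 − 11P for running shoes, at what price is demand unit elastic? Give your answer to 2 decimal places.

81.91

For linear demand Q = a − bP, ε = −bP/(a − bP). |ε| = 1 when bP = a − bP, i.e. P = a/(2b).
P = 1802/(2·11) = 1802/22 = 81.9091.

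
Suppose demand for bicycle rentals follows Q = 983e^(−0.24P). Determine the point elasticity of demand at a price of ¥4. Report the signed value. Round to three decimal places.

-0.960

At P = 4, Q = 376.384.
dQ/dP = −0.24·983e^(−0.24P) = −0.24Q = -90.332.
ε = (dQ/dP)(P/Q) = (-90.332)(4/376.384).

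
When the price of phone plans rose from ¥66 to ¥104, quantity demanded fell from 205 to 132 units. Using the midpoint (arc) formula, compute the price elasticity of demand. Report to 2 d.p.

-0.97

ΔQ = 132 − 205 = -73; ΔP = 104 − 66 = 38.
Midpoints: P̄ = 85.00, Q̄ = 168.5.
ε = (ΔQ/ΔP)(P̄/Q̄) = (-73/38)(85.00/168.5).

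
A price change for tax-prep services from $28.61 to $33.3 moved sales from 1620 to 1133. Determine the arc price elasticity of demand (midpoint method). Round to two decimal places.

-2.34

ΔQ = 1133 − 1620 = -487; ΔP = 33.3 − 28.61 = 4.69.
Midpoints: P̄ = 30.95, Q̄ = 1376.5.
ε = (ΔQ/ΔP)(P̄/Q̄) = (-487/4.69)(30.95/1376.5).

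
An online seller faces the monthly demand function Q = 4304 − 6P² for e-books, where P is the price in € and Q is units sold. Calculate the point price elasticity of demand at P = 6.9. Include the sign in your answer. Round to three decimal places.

-0.142

At P = 6.9, Q = 4018.340.
dQ/dP = −12P = -82.800.
ε = (dQ/dP)(P/Q) = (-82.800)(6.9/4018.340).
|ε| < 1, so demand is inelastic at this price.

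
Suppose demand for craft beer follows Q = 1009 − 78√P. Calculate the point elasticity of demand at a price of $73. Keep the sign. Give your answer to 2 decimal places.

At P = 73, Q = 342.568.
dQ/dP = −78/(2√P) = -4.565.
ε = (dQ/dP)(P/Q) = (-4.565)(73/342.568).

-0.97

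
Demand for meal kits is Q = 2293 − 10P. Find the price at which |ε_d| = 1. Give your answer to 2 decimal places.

114.65

For linear demand Q = a − bP, ε = −bP/(a − bP). |ε| = 1 when bP = a − bP, i.e. P = a/(2b).
P = 2293/(2·10) = 2293/20 = 114.6500.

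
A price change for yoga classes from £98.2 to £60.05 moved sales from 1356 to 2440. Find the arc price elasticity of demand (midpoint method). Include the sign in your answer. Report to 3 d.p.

-1.185

ΔQ = 2440 − 1356 = 1084; ΔP = 60.05 − 98.2 = -38.15.
Midpoints: P̄ = 79.12, Q̄ = 1898.0.
ε = (ΔQ/ΔP)(P̄/Q̄) = (1084/-38.15)(79.12/1898.0).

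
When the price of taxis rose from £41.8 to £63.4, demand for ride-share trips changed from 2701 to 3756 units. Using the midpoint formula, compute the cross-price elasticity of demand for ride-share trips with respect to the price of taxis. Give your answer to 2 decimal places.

0.80

ΔQ_x = 3756 − 2701 = 1055; ΔP_y = 63.4 − 41.8 = 21.6.
Midpoints: P̄_y = 52.60, Q̄_x = 3228.5.
ε_xy = (ΔQ_x/ΔP_y)(P̄_y/Q̄_x) = (1055/21.6)(52.60/3228.5).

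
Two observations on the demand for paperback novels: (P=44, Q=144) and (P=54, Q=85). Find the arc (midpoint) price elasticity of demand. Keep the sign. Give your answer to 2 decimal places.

-2.52

ΔQ = 85 − 144 = -59; ΔP = 54 − 44 = 10.
Midpoints: P̄ = 49.00, Q̄ = 114.5.
ε = (ΔQ/ΔP)(P̄/Q̄) = (-59/10)(49.00/114.5).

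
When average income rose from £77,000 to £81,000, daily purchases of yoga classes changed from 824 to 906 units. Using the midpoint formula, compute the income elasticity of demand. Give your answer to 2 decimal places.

1.87

ΔQ = 82, ΔI = 4000. Midpoints: Ī = 79,000, Q̄ = 865.0.
ε_I = (ΔQ/ΔI)(Ī/Q̄) = (82/4000)(79000/865.0).
ε_I > 0, so the good is normal.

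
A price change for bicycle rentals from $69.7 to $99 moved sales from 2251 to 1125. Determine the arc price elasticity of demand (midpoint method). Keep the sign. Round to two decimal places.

-1.92

ΔQ = 1125 − 2251 = -1126; ΔP = 99 − 69.7 = 29.3.
Midpoints: P̄ = 84.35, Q̄ = 1688.0.
ε = (ΔQ/ΔP)(P̄/Q̄) = (-1126/29.3)(84.35/1688.0).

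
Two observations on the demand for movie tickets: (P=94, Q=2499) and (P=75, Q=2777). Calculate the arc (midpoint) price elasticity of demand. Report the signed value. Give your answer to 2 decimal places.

ΔQ = 2777 − 2499 = 278; ΔP = 75 − 94 = -19.
Midpoints: P̄ = 84.50, Q̄ = 2638.0.
ε = (ΔQ/ΔP)(P̄/Q̄) = (278/-19)(84.50/2638.0).

-0.47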